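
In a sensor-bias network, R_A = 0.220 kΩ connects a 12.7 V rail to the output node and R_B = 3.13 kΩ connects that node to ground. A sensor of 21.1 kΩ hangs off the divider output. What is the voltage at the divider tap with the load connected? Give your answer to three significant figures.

V_out ≈ 11.8 V

The load sits in parallel with R_B: R_B‖R_L = (3130 × 21100) / (3130 + 21100) = 2726 Ω.
V_out = 12.7 × 2726 / (220 + 2726) = 12.7 × 2726/2946 = 11.8 V.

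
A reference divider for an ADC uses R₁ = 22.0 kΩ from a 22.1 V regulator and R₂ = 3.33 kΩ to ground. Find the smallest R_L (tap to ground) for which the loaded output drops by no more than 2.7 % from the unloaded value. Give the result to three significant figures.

R_L(min) ≈ 104 kΩ

Output resistance R_th = R₁‖R₂ = (22.0 × 3.33)/25.33 = 2.892 kΩ.
The fractional drop is R_th/(R_th + R_L); requiring this ≤ 0.0270 gives R_L ≥ R_th(1/0.0270 − 1) = 2.892 × 36.04 = 104 kΩ.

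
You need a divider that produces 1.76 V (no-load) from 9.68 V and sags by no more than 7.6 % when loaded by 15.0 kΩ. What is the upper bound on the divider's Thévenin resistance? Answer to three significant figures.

Loading drop = R_th/(R_th + R_L) ≤ 0.0760, so R_th ≤ R_L · ε/(1−ε) = 15.0 kΩ × 0.0760/0.9240 = 1.23 kΩ.
(Any R1, R2 with R2/(R1+R2) = 0.182 and R1‖R2 ≤ 1.23 kΩ will meet the spec.)

R_th ≤ 1.23 kΩ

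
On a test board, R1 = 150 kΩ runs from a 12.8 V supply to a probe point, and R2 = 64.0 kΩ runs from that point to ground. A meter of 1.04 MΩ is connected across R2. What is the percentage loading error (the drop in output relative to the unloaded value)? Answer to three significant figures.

The divider's output (Thévenin) resistance is R1‖R2 = 44.86 kΩ.
Fractional drop under load = R_th/(R_th + R_L) = 44.86 / (44.86 + 1040) = 0.04135.
So the output falls by 4.14 %.

4.14 %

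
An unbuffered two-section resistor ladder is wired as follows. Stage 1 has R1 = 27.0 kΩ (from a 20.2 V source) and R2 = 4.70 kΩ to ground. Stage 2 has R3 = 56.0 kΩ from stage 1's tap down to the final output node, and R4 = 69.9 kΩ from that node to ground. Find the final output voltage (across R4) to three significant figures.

Stage 2 presents R3+R4 = 125.9 kΩ as a load on stage 1's tap.
Stage 1's lower leg becomes R2‖(R3+R4) = 4.531 kΩ, so V_mid = 20.2 × 4.531/31.53 = 2.903 V.
Stage 2 is itself unloaded: V_out = V_mid × R4/(R3+R4) = 2.903 × 69.9/125.9 = 1.61 V.

V_out ≈ 1.61 V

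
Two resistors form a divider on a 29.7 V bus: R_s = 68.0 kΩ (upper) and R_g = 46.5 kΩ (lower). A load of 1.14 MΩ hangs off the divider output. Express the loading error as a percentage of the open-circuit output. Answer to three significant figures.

The divider's output (Thévenin) resistance is R_s‖R_g = 27.62 kΩ.
Fractional drop under load = R_th/(R_th + R_L) = 27.62 / (27.62 + 1140) = 0.02365.
So the output falls by 2.37 %.

2.37 %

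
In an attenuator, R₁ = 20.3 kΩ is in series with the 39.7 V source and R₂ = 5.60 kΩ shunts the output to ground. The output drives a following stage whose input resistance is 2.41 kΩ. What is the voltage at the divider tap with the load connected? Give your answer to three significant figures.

The load sits in parallel with R₂: R₂‖R_L = (5.60 × 2.41) / (5.60 + 2.41) = 1.685 kΩ.
V_out = 39.7 × 1.685 / (20.3 + 1.685) = 39.7 × 1.685/21.98 = 3.04 V.
(Unloaded it would have been 8.58 V.)

V_out ≈ 3.04 V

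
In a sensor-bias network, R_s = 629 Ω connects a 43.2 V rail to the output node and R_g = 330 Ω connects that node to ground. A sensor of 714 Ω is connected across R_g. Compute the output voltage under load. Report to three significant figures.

The load sits in parallel with R_g: R_g‖R_L = (330 × 714) / (330 + 714) = 225.7 Ω.
V_out = 43.2 × 225.7 / (629 + 225.7) = 43.2 × 225.7/854.7 = 11.4 V.

V_out ≈ 11.4 V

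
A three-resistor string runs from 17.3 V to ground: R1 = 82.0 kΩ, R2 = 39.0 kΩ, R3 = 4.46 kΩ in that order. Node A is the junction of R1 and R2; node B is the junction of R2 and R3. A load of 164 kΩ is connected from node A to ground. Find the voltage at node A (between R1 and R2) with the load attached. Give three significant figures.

V ≈ 5.11 V

Below node A the series string R2+R3 = 43.46 kΩ sits in parallel with the 164 kΩ load: 34.36 kΩ.
V_A = 17.3 × 34.36/(82.0 + 34.36) = 5.11 V.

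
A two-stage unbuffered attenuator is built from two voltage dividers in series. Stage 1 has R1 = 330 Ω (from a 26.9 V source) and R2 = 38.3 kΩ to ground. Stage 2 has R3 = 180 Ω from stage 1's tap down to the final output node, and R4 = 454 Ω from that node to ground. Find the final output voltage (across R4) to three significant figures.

Stage 2 presents R3+R4 = 634.0 Ω as a load on stage 1's tap.
Stage 1's lower leg becomes R2‖(R3+R4) = 623.7 Ω, so V_mid = 26.9 × 623.7/953.7 = 17.59 V.
Stage 2 is itself unloaded: V_out = V_mid × R4/(R3+R4) = 17.59 × 454/634.0 = 12.6 V.

V_out ≈ 12.6 V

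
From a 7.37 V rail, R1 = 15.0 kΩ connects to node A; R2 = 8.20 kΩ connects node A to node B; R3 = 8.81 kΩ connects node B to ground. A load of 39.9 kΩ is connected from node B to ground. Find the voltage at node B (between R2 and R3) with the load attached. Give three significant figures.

V ≈ 1.75 V

At node B, R3 is in parallel with the load: R3‖R_L = 7.217 kΩ.
Below node A the resistance is R2 + (R3‖R_L) = 15.42 kΩ, so V_A = 7.37 × 15.42/30.42 = 3.735 V.
Then V_B = V_A × (R3‖R_L)/(R2 + R3‖R_L) = 3.735 × 7.217/15.42 = 1.75 V.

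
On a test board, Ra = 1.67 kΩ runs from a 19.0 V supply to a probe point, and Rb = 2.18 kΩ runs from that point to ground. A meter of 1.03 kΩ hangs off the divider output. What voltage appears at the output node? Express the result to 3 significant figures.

V_out ≈ 5.61 V

The load sits in parallel with Rb: Rb‖R_L = (2.18 × 1.03) / (2.18 + 1.03) = 0.6995 kΩ.
V_out = 19.0 × 0.6995 / (1.67 + 0.6995) = 19.0 × 0.6995/2.370 = 5.61 V.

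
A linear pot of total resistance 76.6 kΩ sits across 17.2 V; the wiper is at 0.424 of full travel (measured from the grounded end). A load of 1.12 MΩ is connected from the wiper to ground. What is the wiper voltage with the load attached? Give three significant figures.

The wiper splits the pot into (1−α)R = 44.12 kΩ above and αR = 32.48 kΩ below.
Lower section ‖ load = 31.56 kΩ.
V_wiper = 17.2 × 31.56/(44.12 + 31.56) = 7.17 V.

V ≈ 7.17 V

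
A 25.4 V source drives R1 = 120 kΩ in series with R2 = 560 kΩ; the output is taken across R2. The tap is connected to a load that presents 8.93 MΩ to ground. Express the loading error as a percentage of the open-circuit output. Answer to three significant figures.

1.09 %

The divider's output (Thévenin) resistance is R1‖R2 = 98.82 kΩ.
Fractional drop under load = R_th/(R_th + R_L) = 98.82 / (98.82 + 8930) = 0.01095.
So the output falls by 1.09 %.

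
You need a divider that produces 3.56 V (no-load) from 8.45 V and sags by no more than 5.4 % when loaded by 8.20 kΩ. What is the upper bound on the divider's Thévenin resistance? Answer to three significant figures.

R_th ≤ 468 Ω

Loading drop = R_th/(R_th + R_L) ≤ 0.0540, so R_th ≤ R_L · ε/(1−ε) = 8.20 kΩ × 0.0540/0.9460 = 468 Ω.
(Any R1, R2 with R2/(R1+R2) = 0.421 and R1‖R2 ≤ 468 Ω will meet the spec.)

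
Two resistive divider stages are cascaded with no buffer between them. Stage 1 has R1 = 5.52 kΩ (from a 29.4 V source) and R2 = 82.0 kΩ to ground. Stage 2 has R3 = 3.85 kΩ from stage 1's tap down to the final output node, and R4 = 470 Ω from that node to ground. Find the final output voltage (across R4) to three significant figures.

Stage 2 presents R3+R4 = 4320 Ω as a load on stage 1's tap.
Stage 1's lower leg becomes R2‖(R3+R4) = 4104 Ω, so V_mid = 29.4 × 4104/9624 = 12.54 V.
Stage 2 is itself unloaded: V_out = V_mid × R4/(R3+R4) = 12.54 × 470/4320 = 1.36 V.

V_out ≈ 1.36 V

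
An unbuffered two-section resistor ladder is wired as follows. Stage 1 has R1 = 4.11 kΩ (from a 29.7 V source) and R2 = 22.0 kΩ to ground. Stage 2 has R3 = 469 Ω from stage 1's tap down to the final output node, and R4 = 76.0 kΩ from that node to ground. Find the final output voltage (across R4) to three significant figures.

Stage 2 presents R3+R4 = 76470 Ω as a load on stage 1's tap.
Stage 1's lower leg becomes R2‖(R3+R4) = 17080 Ω, so V_mid = 29.7 × 17080/21190 = 23.94 V.
Stage 2 is itself unloaded: V_out = V_mid × R4/(R3+R4) = 23.94 × 76000/76470 = 23.8 V.

V_out ≈ 23.8 V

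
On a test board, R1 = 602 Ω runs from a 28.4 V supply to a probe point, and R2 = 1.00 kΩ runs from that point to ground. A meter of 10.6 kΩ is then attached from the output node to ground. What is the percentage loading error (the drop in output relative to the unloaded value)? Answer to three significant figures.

3.42 %

The divider's output (Thévenin) resistance is R1‖R2 = 375.8 Ω.
Fractional drop under load = R_th/(R_th + R_L) = 375.8 / (375.8 + 10600) = 0.03424.
So the output falls by 3.42 %.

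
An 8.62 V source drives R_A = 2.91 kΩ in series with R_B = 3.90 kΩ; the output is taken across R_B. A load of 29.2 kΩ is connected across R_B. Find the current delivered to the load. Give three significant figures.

I_L ≈ 0.160 mA

R_B‖R_L = 3.440 kΩ; V_out = 8.62 × 3.440/6.350 = 4.670 V.
I_L = V_out / R_L = 4.670 / 29.2 kΩ = 0.160 mA.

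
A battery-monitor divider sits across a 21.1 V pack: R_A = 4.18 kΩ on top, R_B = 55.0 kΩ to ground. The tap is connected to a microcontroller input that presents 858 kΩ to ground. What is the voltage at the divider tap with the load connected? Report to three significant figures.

The load sits in parallel with R_B: R_B‖R_L = (55.0 × 858) / (55.0 + 858) = 51.69 kΩ.
V_out = 21.1 × 51.69 / (4.18 + 51.69) = 21.1 × 51.69/55.87 = 19.5 V.

V_out ≈ 19.5 V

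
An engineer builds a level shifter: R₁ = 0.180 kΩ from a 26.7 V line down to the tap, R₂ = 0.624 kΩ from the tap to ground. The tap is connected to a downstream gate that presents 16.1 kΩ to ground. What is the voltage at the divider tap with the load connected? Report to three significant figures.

The load sits in parallel with R₂: R₂‖R_L = (624 × 16100) / (624 + 16100) = 600.7 Ω.
V_out = 26.7 × 600.7 / (180 + 600.7) = 26.7 × 600.7/780.7 = 20.5 V.

V_out ≈ 20.5 V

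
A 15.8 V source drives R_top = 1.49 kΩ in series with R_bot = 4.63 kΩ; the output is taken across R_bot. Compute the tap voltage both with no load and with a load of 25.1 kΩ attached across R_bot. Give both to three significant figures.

Open-circuit: V = 15.8 × 4.63/(1.49 + 4.63) = 12.0 V.
With the load, R_bot becomes R_bot‖R_L = 3.909 kΩ, so V = 15.8 × 3.909/5.399 = 11.4 V.

Unloaded: 12.0 V; loaded: 11.4 V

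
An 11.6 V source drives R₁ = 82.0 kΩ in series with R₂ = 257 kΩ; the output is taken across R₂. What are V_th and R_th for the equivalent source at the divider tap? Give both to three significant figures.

V_th is the open-circuit tap voltage: 11.6 × 257/(82.0 + 257) = 8.79 V.
With the supply zeroed, R₁ and R₂ appear in parallel from the tap: R_th = R₁‖R₂ = (82.0 × 257)/339.0 = 62.2 kΩ.

V_th = 8.79 V, R_th = 62.2 kΩ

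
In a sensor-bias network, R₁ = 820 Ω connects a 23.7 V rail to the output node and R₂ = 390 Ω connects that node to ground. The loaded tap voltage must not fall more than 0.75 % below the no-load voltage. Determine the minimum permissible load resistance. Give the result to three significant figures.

Output resistance R_th = R₁‖R₂ = (820 × 390)/1210 = 264.3 Ω.
The fractional drop is R_th/(R_th + R_L); requiring this ≤ 0.00750 gives R_L ≥ R_th(1/0.00750 − 1) = 264.3 × 132.3 = 35.0 kΩ.

R_L(min) ≈ 35.0 kΩ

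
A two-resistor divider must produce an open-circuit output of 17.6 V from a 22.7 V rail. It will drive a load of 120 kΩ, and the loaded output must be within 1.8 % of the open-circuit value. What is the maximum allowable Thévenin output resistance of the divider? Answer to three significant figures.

Loading drop = R_th/(R_th + R_L) ≤ 0.0180, so R_th ≤ R_L · ε/(1−ε) = 120 kΩ × 0.0180/0.9820 = 2.20 kΩ.
(Any R1, R2 with R2/(R1+R2) = 0.775 and R1‖R2 ≤ 2.20 kΩ will meet the spec.)

R_th ≤ 2.20 kΩ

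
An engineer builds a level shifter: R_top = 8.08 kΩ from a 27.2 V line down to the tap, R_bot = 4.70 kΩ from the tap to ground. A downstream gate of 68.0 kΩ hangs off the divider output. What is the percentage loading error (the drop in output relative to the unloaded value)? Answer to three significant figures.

4.19 %

The divider's output (Thévenin) resistance is R_top‖R_bot = 2.972 kΩ.
Fractional drop under load = R_th/(R_th + R_L) = 2.972 / (2.972 + 68.0) = 0.04187.
So the output falls by 4.19 %.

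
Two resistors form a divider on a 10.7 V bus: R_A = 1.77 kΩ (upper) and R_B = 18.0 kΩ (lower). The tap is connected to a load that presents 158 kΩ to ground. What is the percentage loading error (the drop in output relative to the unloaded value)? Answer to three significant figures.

1.01 %

The divider's output (Thévenin) resistance is R_A‖R_B = 1.612 kΩ.
Fractional drop under load = R_th/(R_th + R_L) = 1.612 / (1.612 + 158) = 0.01010.
So the output falls by 1.01 %.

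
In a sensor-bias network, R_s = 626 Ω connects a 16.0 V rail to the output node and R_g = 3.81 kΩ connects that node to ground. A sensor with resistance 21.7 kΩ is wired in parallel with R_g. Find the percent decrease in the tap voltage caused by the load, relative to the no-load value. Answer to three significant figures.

The divider's output (Thévenin) resistance is R_s‖R_g = 537.7 Ω.
Fractional drop under load = R_th/(R_th + R_L) = 537.7 / (537.7 + 21700) = 0.02418.
So the output falls by 2.42 %.

2.42 %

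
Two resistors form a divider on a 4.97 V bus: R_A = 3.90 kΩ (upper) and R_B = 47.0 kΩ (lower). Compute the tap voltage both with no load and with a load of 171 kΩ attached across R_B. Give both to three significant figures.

Open-circuit: V = 4.97 × 47.0/(3.90 + 47.0) = 4.59 V.
With the load, R_B becomes R_B‖R_L = 36.87 kΩ, so V = 4.97 × 36.87/40.77 = 4.49 V.

Unloaded: 4.59 V; loaded: 4.49 V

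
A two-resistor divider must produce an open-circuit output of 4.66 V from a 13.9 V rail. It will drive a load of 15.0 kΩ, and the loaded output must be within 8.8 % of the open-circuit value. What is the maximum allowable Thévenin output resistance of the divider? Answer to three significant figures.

Loading drop = R_th/(R_th + R_L) ≤ 0.0880, so R_th ≤ R_L · ε/(1−ε) = 15.0 kΩ × 0.0880/0.9120 = 1.45 kΩ.
(Any R1, R2 with R2/(R1+R2) = 0.335 and R1‖R2 ≤ 1.45 kΩ will meet the spec.)

R_th ≤ 1.45 kΩ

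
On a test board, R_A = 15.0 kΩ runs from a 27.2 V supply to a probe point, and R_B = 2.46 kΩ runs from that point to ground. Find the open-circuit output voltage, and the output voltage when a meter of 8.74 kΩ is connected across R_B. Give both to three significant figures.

Open-circuit: V = 27.2 × 2.46/(15.0 + 2.46) = 3.83 V.
With the load, R_B becomes R_B‖R_L = 1.920 kΩ, so V = 27.2 × 1.920/16.92 = 3.09 V.

Unloaded: 3.83 V; loaded: 3.09 V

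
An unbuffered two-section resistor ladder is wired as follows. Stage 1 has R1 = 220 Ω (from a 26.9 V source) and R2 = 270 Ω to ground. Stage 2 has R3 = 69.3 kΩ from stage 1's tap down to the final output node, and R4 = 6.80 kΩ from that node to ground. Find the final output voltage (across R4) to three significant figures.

V_out ≈ 1.32 V

Stage 2 presents R3+R4 = 76100 Ω as a load on stage 1's tap.
Stage 1's lower leg becomes R2‖(R3+R4) = 269.0 Ω, so V_mid = 26.9 × 269.0/489.0 = 14.80 V.
Stage 2 is itself unloaded: V_out = V_mid × R4/(R3+R4) = 14.80 × 6800/76100 = 1.32 V.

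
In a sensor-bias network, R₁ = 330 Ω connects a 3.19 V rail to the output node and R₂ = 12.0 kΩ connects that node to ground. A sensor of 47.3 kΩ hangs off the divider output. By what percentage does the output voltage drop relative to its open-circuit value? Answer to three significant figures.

The divider's output (Thévenin) resistance is R₁‖R₂ = 321.2 Ω.
Fractional drop under load = R_th/(R_th + R_L) = 321.2 / (321.2 + 47300) = 0.006744.
So the output falls by 0.674 %.

0.674 %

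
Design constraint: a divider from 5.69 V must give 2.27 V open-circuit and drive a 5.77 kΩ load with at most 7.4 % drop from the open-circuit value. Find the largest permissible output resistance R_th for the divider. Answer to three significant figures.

R_th ≤ 461 Ω

Loading drop = R_th/(R_th + R_L) ≤ 0.0740, so R_th ≤ R_L · ε/(1−ε) = 5.77 kΩ × 0.0740/0.9260 = 461 Ω.
(Any R1, R2 with R2/(R1+R2) = 0.399 and R1‖R2 ≤ 461 Ω will meet the spec.)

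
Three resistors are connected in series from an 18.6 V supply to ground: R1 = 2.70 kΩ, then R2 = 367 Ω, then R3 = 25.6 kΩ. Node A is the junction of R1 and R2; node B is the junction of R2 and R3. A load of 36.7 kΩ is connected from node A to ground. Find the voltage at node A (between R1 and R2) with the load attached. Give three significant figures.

Below node A the series string R2+R3 = 25970 Ω sits in parallel with the 36700 Ω load: 15210 Ω.
V_A = 18.6 × 15210/(2700 + 15210) = 15.8 V.

V ≈ 15.8 V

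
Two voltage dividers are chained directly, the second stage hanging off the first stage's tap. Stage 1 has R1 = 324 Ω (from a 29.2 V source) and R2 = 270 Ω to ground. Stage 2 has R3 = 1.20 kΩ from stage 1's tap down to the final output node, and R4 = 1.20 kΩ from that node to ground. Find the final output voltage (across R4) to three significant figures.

Stage 2 presents R3+R4 = 2400 Ω as a load on stage 1's tap.
Stage 1's lower leg becomes R2‖(R3+R4) = 242.7 Ω, so V_mid = 29.2 × 242.7/566.7 = 12.51 V.
Stage 2 is itself unloaded: V_out = V_mid × R4/(R3+R4) = 12.51 × 1200/2400 = 6.25 V.

V_out ≈ 6.25 V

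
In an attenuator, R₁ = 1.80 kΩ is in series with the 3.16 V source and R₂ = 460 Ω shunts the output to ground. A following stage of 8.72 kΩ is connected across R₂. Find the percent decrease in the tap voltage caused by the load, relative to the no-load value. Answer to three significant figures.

The divider's output (Thévenin) resistance is R₁‖R₂ = 366.4 Ω.
Fractional drop under load = R_th/(R_th + R_L) = 366.4 / (366.4 + 8720) = 0.04032.
So the output falls by 4.03 %.

4.03 %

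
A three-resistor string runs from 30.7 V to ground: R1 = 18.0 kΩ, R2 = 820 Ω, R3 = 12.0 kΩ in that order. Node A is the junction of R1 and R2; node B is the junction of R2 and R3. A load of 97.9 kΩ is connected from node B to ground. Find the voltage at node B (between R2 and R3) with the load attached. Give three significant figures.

V ≈ 11.1 V

At node B, R3 is in parallel with the load: R3‖R_L = 10690 Ω.
Below node A the resistance is R2 + (R3‖R_L) = 11510 Ω, so V_A = 30.7 × 11510/29510 = 11.97 V.
Then V_B = V_A × (R3‖R_L)/(R2 + R3‖R_L) = 11.97 × 10690/11510 = 11.1 V.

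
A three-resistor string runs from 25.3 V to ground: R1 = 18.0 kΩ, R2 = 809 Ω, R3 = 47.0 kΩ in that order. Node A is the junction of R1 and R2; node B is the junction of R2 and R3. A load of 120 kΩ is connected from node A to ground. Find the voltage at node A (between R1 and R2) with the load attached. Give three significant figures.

V ≈ 16.6 V

Below node A the series string R2+R3 = 47810 Ω sits in parallel with the 120000 Ω load: 34190 Ω.
V_A = 25.3 × 34190/(18000 + 34190) = 16.6 V.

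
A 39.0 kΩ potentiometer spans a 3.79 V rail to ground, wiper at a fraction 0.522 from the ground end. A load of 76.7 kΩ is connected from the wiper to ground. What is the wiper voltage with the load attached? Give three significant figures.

The wiper splits the pot into (1−α)R = 18.64 kΩ above and αR = 20.36 kΩ below.
Lower section ‖ load = 16.09 kΩ.
V_wiper = 3.79 × 16.09/(18.64 + 16.09) = 1.76 V.

V ≈ 1.76 V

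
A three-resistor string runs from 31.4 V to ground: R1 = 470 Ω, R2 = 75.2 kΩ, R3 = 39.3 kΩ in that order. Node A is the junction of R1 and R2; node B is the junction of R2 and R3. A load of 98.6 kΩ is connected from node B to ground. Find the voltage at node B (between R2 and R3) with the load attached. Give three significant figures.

At node B, R3 is in parallel with the load: R3‖R_L = 28100 Ω.
Below node A the resistance is R2 + (R3‖R_L) = 103300 Ω, so V_A = 31.4 × 103300/103800 = 31.26 V.
Then V_B = V_A × (R3‖R_L)/(R2 + R3‖R_L) = 31.26 × 28100/103300 = 8.50 V.

V ≈ 8.50 V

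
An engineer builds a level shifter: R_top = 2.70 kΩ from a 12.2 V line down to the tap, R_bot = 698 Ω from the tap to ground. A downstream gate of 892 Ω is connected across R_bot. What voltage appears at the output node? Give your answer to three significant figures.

V_out ≈ 1.55 V

The load sits in parallel with R_bot: R_bot‖R_L = (698 × 892) / (698 + 892) = 391.6 Ω.
V_out = 12.2 × 391.6 / (2700 + 391.6) = 12.2 × 391.6/3092 = 1.55 V.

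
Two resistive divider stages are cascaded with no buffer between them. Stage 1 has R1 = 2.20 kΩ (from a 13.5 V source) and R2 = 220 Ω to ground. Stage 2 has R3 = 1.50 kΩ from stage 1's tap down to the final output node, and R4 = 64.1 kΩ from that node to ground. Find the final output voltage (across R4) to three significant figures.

Stage 2 presents R3+R4 = 65600 Ω as a load on stage 1's tap.
Stage 1's lower leg becomes R2‖(R3+R4) = 219.3 Ω, so V_mid = 13.5 × 219.3/2419 = 1.224 V.
Stage 2 is itself unloaded: V_out = V_mid × R4/(R3+R4) = 1.224 × 64100/65600 = 1.20 V.

V_out ≈ 1.20 V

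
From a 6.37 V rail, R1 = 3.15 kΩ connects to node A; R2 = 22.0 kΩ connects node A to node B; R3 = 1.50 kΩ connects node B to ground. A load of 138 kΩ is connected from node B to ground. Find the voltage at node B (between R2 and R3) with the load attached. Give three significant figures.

V ≈ 0.355 V

At node B, R3 is in parallel with the load: R3‖R_L = 1.484 kΩ.
Below node A the resistance is R2 + (R3‖R_L) = 23.48 kΩ, so V_A = 6.37 × 23.48/26.63 = 5.617 V.
Then V_B = V_A × (R3‖R_L)/(R2 + R3‖R_L) = 5.617 × 1.484/23.48 = 0.355 V.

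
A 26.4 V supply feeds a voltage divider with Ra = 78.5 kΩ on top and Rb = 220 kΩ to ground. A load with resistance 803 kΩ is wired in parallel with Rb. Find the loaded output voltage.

The load sits in parallel with Rb: Rb‖R_L = (220 × 803) / (220 + 803) = 172.7 kΩ.
V_out = 26.4 × 172.7 / (78.5 + 172.7) = 26.4 × 172.7/251.2 = 18.1 V.
(Unloaded it would have been 19.5 V.)

V_out ≈ 18.1 V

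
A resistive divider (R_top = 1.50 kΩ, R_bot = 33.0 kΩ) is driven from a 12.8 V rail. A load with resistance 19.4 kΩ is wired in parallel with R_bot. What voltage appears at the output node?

The load sits in parallel with R_bot: R_bot‖R_L = (33.0 × 19.4) / (33.0 + 19.4) = 12.22 kΩ.
V_out = 12.8 × 12.22 / (1.50 + 12.22) = 12.8 × 12.22/13.72 = 11.4 V.

V_out ≈ 11.4 V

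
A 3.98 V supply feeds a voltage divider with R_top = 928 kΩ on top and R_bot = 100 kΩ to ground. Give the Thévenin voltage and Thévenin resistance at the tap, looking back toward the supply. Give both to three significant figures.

V_th = 0.387 V, R_th = 90.3 kΩ

V_th is the open-circuit tap voltage: 3.98 × 100/(928 + 100) = 0.387 V.
With the supply zeroed, R_top and R_bot appear in parallel from the tap: R_th = R_top‖R_bot = (928 × 100)/1028 = 90.3 kΩ.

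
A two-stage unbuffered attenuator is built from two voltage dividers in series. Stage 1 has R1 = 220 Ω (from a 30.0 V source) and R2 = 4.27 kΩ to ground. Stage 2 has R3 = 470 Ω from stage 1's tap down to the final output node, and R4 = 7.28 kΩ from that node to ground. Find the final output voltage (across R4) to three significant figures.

Stage 2 presents R3+R4 = 7750 Ω as a load on stage 1's tap.
Stage 1's lower leg becomes R2‖(R3+R4) = 2753 Ω, so V_mid = 30.0 × 2753/2973 = 27.78 V.
Stage 2 is itself unloaded: V_out = V_mid × R4/(R3+R4) = 27.78 × 7280/7750 = 26.1 V.

V_out ≈ 26.1 V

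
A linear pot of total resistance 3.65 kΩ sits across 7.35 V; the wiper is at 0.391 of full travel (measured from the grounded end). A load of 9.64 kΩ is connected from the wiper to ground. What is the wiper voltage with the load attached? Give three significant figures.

V ≈ 2.64 V

The wiper splits the pot into (1−α)R = 2.223 kΩ above and αR = 1.427 kΩ below.
Lower section ‖ load = 1.243 kΩ.
V_wiper = 7.35 × 1.243/(2.223 + 1.243) = 2.64 V.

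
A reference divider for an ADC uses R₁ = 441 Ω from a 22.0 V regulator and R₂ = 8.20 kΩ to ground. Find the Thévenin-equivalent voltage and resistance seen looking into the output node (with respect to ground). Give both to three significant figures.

V_th = 20.9 V, R_th = 418 Ω

V_th is the open-circuit tap voltage: 22.0 × 8200/(441 + 8200) = 20.9 V.
With the supply zeroed, R₁ and R₂ appear in parallel from the tap: R_th = R₁‖R₂ = (441 × 8200)/8641 = 418 Ω.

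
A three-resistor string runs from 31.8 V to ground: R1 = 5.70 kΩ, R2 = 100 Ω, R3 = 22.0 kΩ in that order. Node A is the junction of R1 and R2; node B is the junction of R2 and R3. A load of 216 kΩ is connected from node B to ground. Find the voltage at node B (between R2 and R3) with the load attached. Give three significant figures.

At node B, R3 is in parallel with the load: R3‖R_L = 19970 Ω.
Below node A the resistance is R2 + (R3‖R_L) = 20070 Ω, so V_A = 31.8 × 20070/25770 = 24.77 V.
Then V_B = V_A × (R3‖R_L)/(R2 + R3‖R_L) = 24.77 × 19970/20070 = 24.6 V.

V ≈ 24.6 V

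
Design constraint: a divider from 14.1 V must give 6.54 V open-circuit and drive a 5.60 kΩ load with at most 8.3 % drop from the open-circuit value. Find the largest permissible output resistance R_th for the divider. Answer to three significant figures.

R_th ≤ 507 Ω

Loading drop = R_th/(R_th + R_L) ≤ 0.0830, so R_th ≤ R_L · ε/(1−ε) = 5.60 kΩ × 0.0830/0.9170 = 507 Ω.
(Any R1, R2 with R2/(R1+R2) = 0.464 and R1‖R2 ≤ 507 Ω will meet the spec.)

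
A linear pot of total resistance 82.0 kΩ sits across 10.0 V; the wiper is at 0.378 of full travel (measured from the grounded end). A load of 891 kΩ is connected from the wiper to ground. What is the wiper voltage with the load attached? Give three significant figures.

V ≈ 3.70 V

The wiper splits the pot into (1−α)R = 51.00 kΩ above and αR = 31.00 kΩ below.
Lower section ‖ load = 29.95 kΩ.
V_wiper = 10.0 × 29.95/(51.00 + 29.95) = 3.70 V.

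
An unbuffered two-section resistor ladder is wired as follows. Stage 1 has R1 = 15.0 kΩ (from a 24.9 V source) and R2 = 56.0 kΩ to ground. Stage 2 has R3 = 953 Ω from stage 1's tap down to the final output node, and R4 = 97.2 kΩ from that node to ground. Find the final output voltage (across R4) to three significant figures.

Stage 2 presents R3+R4 = 98150 Ω as a load on stage 1's tap.
Stage 1's lower leg becomes R2‖(R3+R4) = 35660 Ω, so V_mid = 24.9 × 35660/50660 = 17.53 V.
Stage 2 is itself unloaded: V_out = V_mid × R4/(R3+R4) = 17.53 × 97200/98150 = 17.4 V.

V_out ≈ 17.4 V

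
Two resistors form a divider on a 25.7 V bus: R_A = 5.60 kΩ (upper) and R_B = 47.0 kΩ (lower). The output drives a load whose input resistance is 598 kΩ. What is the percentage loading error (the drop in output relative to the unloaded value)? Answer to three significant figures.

The divider's output (Thévenin) resistance is R_A‖R_B = 5.004 kΩ.
Fractional drop under load = R_th/(R_th + R_L) = 5.004 / (5.004 + 598) = 0.008298.
So the output falls by 0.830 %.

0.830 %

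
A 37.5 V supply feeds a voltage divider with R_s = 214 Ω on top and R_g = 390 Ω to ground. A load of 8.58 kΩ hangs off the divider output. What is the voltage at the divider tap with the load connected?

V_out ≈ 23.8 V

The load sits in parallel with R_g: R_g‖R_L = (390 × 8580) / (390 + 8580) = 373.0 Ω.
V_out = 37.5 × 373.0 / (214 + 373.0) = 37.5 × 373.0/587.0 = 23.8 V.
(Unloaded it would have been 24.2 V.)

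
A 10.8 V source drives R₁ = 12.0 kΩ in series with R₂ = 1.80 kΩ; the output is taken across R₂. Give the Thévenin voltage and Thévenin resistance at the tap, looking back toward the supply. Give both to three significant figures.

V_th is the open-circuit tap voltage: 10.8 × 1.80/(12.0 + 1.80) = 1.41 V.
With the supply zeroed, R₁ and R₂ appear in parallel from the tap: R_th = R₁‖R₂ = (12.0 × 1.80)/13.80 = 1.57 kΩ.

V_th = 1.41 V, R_th = 1.57 kΩ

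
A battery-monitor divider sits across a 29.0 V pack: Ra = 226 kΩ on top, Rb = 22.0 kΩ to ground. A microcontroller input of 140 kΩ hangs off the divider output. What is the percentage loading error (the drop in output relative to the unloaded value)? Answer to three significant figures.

The divider's output (Thévenin) resistance is Ra‖Rb = 20.05 kΩ.
Fractional drop under load = R_th/(R_th + R_L) = 20.05 / (20.05 + 140) = 0.1253.
So the output falls by 12.5 %.

12.5 %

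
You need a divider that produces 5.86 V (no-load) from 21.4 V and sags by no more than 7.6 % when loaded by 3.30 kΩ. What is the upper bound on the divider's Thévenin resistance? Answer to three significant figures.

Loading drop = R_th/(R_th + R_L) ≤ 0.0760, so R_th ≤ R_L · ε/(1−ε) = 3.30 kΩ × 0.0760/0.9240 = 271 Ω.

R_th ≤ 271 Ω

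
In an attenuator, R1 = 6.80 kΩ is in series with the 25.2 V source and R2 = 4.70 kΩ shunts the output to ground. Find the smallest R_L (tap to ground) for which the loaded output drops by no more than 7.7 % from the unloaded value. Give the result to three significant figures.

R_L(min) ≈ 33.3 kΩ

Output resistance R_th = R1‖R2 = (6.80 × 4.70)/11.50 = 2.779 kΩ.
The fractional drop is R_th/(R_th + R_L); requiring this ≤ 0.0770 gives R_L ≥ R_th(1/0.0770 − 1) = 2.779 × 11.99 = 33.3 kΩ.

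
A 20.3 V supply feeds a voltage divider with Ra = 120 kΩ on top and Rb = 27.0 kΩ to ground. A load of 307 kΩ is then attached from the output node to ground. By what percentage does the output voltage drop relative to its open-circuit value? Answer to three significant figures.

6.70 %

The divider's output (Thévenin) resistance is Ra‖Rb = 22.04 kΩ.
Fractional drop under load = R_th/(R_th + R_L) = 22.04 / (22.04 + 307) = 0.06699.
So the output falls by 6.70 %.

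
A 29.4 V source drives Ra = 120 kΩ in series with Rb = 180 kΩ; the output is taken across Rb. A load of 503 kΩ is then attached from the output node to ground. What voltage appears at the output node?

The load sits in parallel with Rb: Rb‖R_L = (180 × 503) / (180 + 503) = 132.6 kΩ.
V_out = 29.4 × 132.6 / (120 + 132.6) = 29.4 × 132.6/252.6 = 15.4 V.

V_out ≈ 15.4 V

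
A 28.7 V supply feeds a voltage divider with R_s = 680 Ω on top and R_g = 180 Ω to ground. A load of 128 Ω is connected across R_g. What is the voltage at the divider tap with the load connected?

V_out ≈ 2.84 V

The load sits in parallel with R_g: R_g‖R_L = (180 × 128) / (180 + 128) = 74.81 Ω.
V_out = 28.7 × 74.81 / (680 + 74.81) = 28.7 × 74.81/754.8 = 2.84 V.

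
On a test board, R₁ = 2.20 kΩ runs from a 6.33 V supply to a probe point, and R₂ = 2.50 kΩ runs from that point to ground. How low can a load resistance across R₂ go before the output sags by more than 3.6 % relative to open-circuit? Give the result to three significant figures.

Output resistance R_th = R₁‖R₂ = (2.20 × 2.50)/4.700 = 1.170 kΩ.
The fractional drop is R_th/(R_th + R_L); requiring this ≤ 0.0360 gives R_L ≥ R_th(1/0.0360 − 1) = 1.170 × 26.78 = 31.3 kΩ.

R_L(min) ≈ 31.3 kΩ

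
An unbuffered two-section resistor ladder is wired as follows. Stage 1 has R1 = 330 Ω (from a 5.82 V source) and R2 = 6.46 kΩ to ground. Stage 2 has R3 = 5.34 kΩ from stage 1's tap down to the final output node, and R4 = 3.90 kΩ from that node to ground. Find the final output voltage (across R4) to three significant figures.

Stage 2 presents R3+R4 = 9240 Ω as a load on stage 1's tap.
Stage 1's lower leg becomes R2‖(R3+R4) = 3802 Ω, so V_mid = 5.82 × 3802/4132 = 5.355 V.
Stage 2 is itself unloaded: V_out = V_mid × R4/(R3+R4) = 5.355 × 3900/9240 = 2.26 V.

V_out ≈ 2.26 V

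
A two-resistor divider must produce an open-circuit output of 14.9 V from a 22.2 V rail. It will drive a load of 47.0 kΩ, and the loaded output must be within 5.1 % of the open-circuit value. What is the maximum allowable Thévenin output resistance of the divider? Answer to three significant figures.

Loading drop = R_th/(R_th + R_L) ≤ 0.0510, so R_th ≤ R_L · ε/(1−ε) = 47.0 kΩ × 0.0510/0.9490 = 2.53 kΩ.
(Any R1, R2 with R2/(R1+R2) = 0.671 and R1‖R2 ≤ 2.53 kΩ will meet the spec.)

R_th ≤ 2.53 kΩ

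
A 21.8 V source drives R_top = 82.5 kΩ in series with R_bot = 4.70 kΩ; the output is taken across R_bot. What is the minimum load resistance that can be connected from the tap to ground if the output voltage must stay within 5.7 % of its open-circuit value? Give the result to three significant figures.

Output resistance R_th = R_top‖R_bot = (82.5 × 4.70)/87.20 = 4.447 kΩ.
The fractional drop is R_th/(R_th + R_L); requiring this ≤ 0.0570 gives R_L ≥ R_th(1/0.0570 − 1) = 4.447 × 16.54 = 73.6 kΩ.

R_L(min) ≈ 73.6 kΩ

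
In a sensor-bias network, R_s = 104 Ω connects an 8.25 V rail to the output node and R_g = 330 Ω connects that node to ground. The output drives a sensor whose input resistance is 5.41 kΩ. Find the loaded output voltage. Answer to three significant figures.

V_out ≈ 6.18 V

The load sits in parallel with R_g: R_g‖R_L = (330 × 5410) / (330 + 5410) = 311.0 Ω.
V_out = 8.25 × 311.0 / (104 + 311.0) = 8.25 × 311.0/415.0 = 6.18 V.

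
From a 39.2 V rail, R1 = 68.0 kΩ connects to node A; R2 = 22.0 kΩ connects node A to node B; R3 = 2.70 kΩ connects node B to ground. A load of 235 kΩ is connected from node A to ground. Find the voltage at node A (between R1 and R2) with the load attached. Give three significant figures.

V ≈ 9.70 V

Below node A the series string R2+R3 = 24.70 kΩ sits in parallel with the 235 kΩ load: 22.35 kΩ.
V_A = 39.2 × 22.35/(68.0 + 22.35) = 9.70 V.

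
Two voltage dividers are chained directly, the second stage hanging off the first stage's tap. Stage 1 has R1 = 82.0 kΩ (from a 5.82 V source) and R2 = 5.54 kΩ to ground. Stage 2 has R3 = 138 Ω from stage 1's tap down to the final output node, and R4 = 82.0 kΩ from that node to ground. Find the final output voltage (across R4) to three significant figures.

V_out ≈ 0.346 V

Stage 2 presents R3+R4 = 82140 Ω as a load on stage 1's tap.
Stage 1's lower leg becomes R2‖(R3+R4) = 5190 Ω, so V_mid = 5.82 × 5190/87190 = 0.3464 V.
Stage 2 is itself unloaded: V_out = V_mid × R4/(R3+R4) = 0.3464 × 82000/82140 = 0.346 V.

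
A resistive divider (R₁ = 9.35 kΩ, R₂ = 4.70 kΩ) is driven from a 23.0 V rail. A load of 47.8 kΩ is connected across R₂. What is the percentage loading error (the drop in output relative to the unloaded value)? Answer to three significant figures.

6.14 %

The divider's output (Thévenin) resistance is R₁‖R₂ = 3.128 kΩ.
Fractional drop under load = R_th/(R_th + R_L) = 3.128 / (3.128 + 47.8) = 0.06142.
So the output falls by 6.14 %.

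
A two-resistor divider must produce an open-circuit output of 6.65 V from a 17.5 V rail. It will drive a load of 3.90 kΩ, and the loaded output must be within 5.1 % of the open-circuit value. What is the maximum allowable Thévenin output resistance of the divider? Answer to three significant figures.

R_th ≤ 210 Ω

Loading drop = R_th/(R_th + R_L) ≤ 0.0510, so R_th ≤ R_L · ε/(1−ε) = 3.90 kΩ × 0.0510/0.9490 = 210 Ω.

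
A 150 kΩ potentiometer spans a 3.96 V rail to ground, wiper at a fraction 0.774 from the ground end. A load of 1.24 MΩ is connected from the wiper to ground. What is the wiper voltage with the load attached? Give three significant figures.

V ≈ 3.00 V

The wiper splits the pot into (1−α)R = 33.90 kΩ above and αR = 116.1 kΩ below.
Lower section ‖ load = 106.2 kΩ.
V_wiper = 3.96 × 106.2/(33.90 + 106.2) = 3.00 V.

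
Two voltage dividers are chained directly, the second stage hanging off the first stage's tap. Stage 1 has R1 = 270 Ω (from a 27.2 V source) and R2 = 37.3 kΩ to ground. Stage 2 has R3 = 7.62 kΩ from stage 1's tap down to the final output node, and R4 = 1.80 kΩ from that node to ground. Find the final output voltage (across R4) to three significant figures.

Stage 2 presents R3+R4 = 9420 Ω as a load on stage 1's tap.
Stage 1's lower leg becomes R2‖(R3+R4) = 7521 Ω, so V_mid = 27.2 × 7521/7791 = 26.26 V.
Stage 2 is itself unloaded: V_out = V_mid × R4/(R3+R4) = 26.26 × 1800/9420 = 5.02 V.

V_out ≈ 5.02 V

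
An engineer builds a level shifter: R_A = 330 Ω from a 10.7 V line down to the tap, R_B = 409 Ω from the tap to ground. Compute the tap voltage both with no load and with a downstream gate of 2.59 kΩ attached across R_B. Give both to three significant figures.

Unloaded: 5.92 V; loaded: 5.53 V

Open-circuit: V = 10.7 × 409/(330 + 409) = 5.92 V.
With the load, R_B becomes R_B‖R_L = 353.2 Ω, so V = 10.7 × 353.2/683.2 = 5.53 V.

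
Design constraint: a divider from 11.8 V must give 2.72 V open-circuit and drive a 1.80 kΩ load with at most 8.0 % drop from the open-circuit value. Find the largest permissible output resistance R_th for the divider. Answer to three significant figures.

Loading drop = R_th/(R_th + R_L) ≤ 0.0800, so R_th ≤ R_L · ε/(1−ε) = 1.80 kΩ × 0.0800/0.9200 = 157 Ω.
(Any R1, R2 with R2/(R1+R2) = 0.231 and R1‖R2 ≤ 157 Ω will meet the spec.)

R_th ≤ 157 Ω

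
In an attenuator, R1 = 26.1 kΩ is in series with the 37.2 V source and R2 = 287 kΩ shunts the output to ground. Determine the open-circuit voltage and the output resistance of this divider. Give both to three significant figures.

V_th = 34.1 V, R_th = 23.9 kΩ

V_th is the open-circuit tap voltage: 37.2 × 287/(26.1 + 287) = 34.1 V.
With the supply zeroed, R1 and R2 appear in parallel from the tap: R_th = R1‖R2 = (26.1 × 287)/313.1 = 23.9 kΩ.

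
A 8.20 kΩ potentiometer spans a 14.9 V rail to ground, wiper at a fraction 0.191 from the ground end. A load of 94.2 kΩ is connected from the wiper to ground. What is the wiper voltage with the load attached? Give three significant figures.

The wiper splits the pot into (1−α)R = 6.634 kΩ above and αR = 1.566 kΩ below.
Lower section ‖ load = 1.541 kΩ.
V_wiper = 14.9 × 1.541/(6.634 + 1.541) = 2.81 V.

V ≈ 2.81 V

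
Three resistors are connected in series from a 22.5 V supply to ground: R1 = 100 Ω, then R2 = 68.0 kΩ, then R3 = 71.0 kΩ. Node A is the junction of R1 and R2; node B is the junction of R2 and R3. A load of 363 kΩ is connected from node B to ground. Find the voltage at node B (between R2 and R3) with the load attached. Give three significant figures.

V ≈ 10.5 V

At node B, R3 is in parallel with the load: R3‖R_L = 59380 Ω.
Below node A the resistance is R2 + (R3‖R_L) = 127400 Ω, so V_A = 22.5 × 127400/127500 = 22.48 V.
Then V_B = V_A × (R3‖R_L)/(R2 + R3‖R_L) = 22.48 × 59380/127400 = 10.5 V.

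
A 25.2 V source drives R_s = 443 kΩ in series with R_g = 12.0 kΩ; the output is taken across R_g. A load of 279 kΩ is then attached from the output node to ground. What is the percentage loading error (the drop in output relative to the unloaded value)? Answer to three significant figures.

The divider's output (Thévenin) resistance is R_s‖R_g = 11.68 kΩ.
Fractional drop under load = R_th/(R_th + R_L) = 11.68 / (11.68 + 279) = 0.04019.
So the output falls by 4.02 %.

4.02 %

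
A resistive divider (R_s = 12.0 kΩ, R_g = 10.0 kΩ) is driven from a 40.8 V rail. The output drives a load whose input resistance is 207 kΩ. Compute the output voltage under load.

The load sits in parallel with R_g: R_g‖R_L = (10.0 × 207) / (10.0 + 207) = 9.539 kΩ.
V_out = 40.8 × 9.539 / (12.0 + 9.539) = 40.8 × 9.539/21.54 = 18.1 V.

V_out ≈ 18.1 V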